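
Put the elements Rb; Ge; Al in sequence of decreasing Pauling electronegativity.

Ge > Al > Rb

Atoms toward the upper right of the periodic table pull bonding electrons most strongly.
Here both period and group differ, so the two effects have to be weighed against each other.
Al > Rb: both effects reinforce here, so Al is clearly the higher of the two.
Ge > Al: period and group pull opposite ways; the across-period shift dominates (2.01 vs 1.61).
For reference (Pauling): Al 1.61, Ge 2.01, Rb 0.82.
So from highest to lowest: Ge > Al > Rb.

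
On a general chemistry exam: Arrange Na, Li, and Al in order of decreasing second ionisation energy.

Li > Na > Al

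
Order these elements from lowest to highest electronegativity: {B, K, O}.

K < B < O

B is in period 2, group 13; O is in period 2, group 16; K is in period 4, group 1.
Electronegativity increases across a period and decreases down a group, tracking effective nuclear charge and atomic size.
Here both period and group differ, so the two effects have to be weighed against each other.
B > K: both effects reinforce here, so B is clearly the higher of the two.
O > B: O lies to the right of B in period 2, so the across-period effect alone puts O higher.
For reference (Pauling): B 2.04, O 3.44, K 0.82.
So from lowest to highest: K < B < O.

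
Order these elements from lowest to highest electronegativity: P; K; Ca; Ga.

Smaller atoms with higher effective nuclear charge are more electronegative.
Neither a single period nor a single group — weigh both effects.
Ca > K: Ca lies to the right of K in period 4, so the across-period effect alone puts Ca higher.
Ga > Ca: Ga lies to the right of Ca in period 4, so the across-period effect alone puts Ga higher.
P > Ga: relative to Ga, both the across-period and down-group shifts push P's electronegativity up.
Approximate values (Pauling): P 2.19, K 0.82, Ca 1.00, Ga 1.81.
So from lowest to highest: K < Ca < Ga < P.

K, Ca, Ga, P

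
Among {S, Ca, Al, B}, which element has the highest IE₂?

B

Consider each +1 ion: S⁺ still has 5 valence electrons; Ca⁺ still has 1 valence electron; Al⁺ still has 2 valence electrons; B⁺ still has 2 valence electrons.
All are still removing valence electrons, so compare the +1 ions as you would atoms: IE_2 generally rises across a period (higher Z_eff) and falls down a group (larger shell), subject to the usual subshell exceptions.
Valence configurations: S⁺ [Ne]3s²3p³, Ca⁺ [Ar]4s¹, Al⁺ [Ne]3s², B⁺ [He]2s².
The numbers (kJ/mol): S 2252, Ca 1145, Al 1817, B 2427.
So the second ionization energies run Ca < Al < S < B.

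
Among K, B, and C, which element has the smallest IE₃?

B

The third ionization energy removes an electron from the +2 ion. For each element: K²⁺ is already 1 electron into the core; B²⁺ still has 1 valence electron; C²⁺ still has 2 valence electrons.
Usually core removal costs more than valence removal, but here the competition is close: a tightly held n=2 valence electron can cost more to remove than an n=3 core electron, so the actual values have to decide it.
Valence configurations: B²⁺ [He]2s¹, C²⁺ [He]2s².
Tabulated IE_3 (kJ/mol): K 4420, B 3660, C 4620.
So the third ionization energies run B < K < C.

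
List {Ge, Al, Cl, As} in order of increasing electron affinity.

Al < As < Ge < Cl

Electron affinity generally becomes more exothermic across a period toward the halogens and less exothermic down a group.
These span different periods and groups, so the two trends combine.
As > Al: the two effects oppose for this pair; the across-period effect wins (78 vs 42 kJ/mol).
Ge > As: this pair runs against the simple trend — see the exception note.
Cl > Ge: both effects reinforce here, so Cl is clearly the higher of the two.
Note the exception: Ge has a higher electron affinity than As, contrary to the simple trend — adding an electron to As's half-filled 4p³ is unfavourable, so Ge (4p²) has the more exothermic EA.
For reference (kJ/mol): Al 42, Cl 349, Ge 119, As 78.
So from lowest to highest: Al < As < Ge < Cl.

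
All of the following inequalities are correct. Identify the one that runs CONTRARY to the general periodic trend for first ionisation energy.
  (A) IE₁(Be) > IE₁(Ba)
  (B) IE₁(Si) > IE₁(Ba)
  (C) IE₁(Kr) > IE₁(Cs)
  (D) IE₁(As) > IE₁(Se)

The general trend: first ionisation energy increases across a period and decreases down a group.
(A) Be (period 2, group 2) vs Ba (period 6, group 2): the stated order agrees with the simple trend.
(B) Si (period 3, group 14) vs Ba (period 6, group 2): the stated order agrees with the simple trend.
(C) Kr (period 4, group 18) vs Cs (period 6, group 1): the stated order agrees with the simple trend.
(D) As (period 4, group 15) vs Se (period 4, group 16): the stated order contradicts the simple trend.
The exception is (D): Se (4p⁴) ionizes more easily than half-filled As (4p³).

(D)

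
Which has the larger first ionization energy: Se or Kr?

Kr

Se is in period 4, group 16; Kr is in period 4, group 18.
Across a period the outer electron is held more tightly (higher IE₁); down a group it sits in a higher shell, more shielded, and comes off more easily.
All lie in period 4, so first ionization energy increases left to right.
So Kr has the larger first ionization energy (Kr > Se).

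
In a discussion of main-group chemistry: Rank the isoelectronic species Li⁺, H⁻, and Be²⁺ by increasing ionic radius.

All of these have 2 electrons, so size is governed by nuclear charge alone: the more protons, the stronger the pull on the same electron cloud, and the smaller the ion.
Nuclear charges: Be²⁺ (Z=4), Li⁺ (Z=3), H⁻ (Z=1).
Smallest to largest: Be²⁺ < Li⁺ < H⁻.

Be²⁺, Li⁺, H⁻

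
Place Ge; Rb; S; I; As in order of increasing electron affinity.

Rb < As < Ge < S < I

Adding an electron releases more energy for atoms nearer the top right (short of the noble gases).
Neither a single period nor a single group — weigh both effects.
As > Rb: both effects reinforce here, so As is clearly the higher of the two.
Ge > As: this pair runs against the simple trend — see the exception note.
S > Ge: both effects reinforce here, so S is clearly the higher of the two.
I > S: the two effects oppose for this pair; the across-period effect wins (295 vs 200 kJ/mol).
Note the exception: Ge has a higher electron affinity than As, contrary to the simple trend — adding an electron to As's half-filled 4p³ is unfavourable, so Ge (4p²) has the more exothermic EA.
Approximate values (kJ/mol): S 200, Ge 119, As 78, Rb 47, I 295.
So from lowest to highest: Rb < As < Ge < S < I.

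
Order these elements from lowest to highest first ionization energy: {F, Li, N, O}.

Li is in period 2, group 1; N is in period 2, group 15; O is in period 2, group 16; F is in period 2, group 17.
Removing the outermost electron gets harder across a period and easier down a group.
All lie in period 2; the across-period trend (first ionization energy increases left to right) applies, with the exception below.
Note the exception: N has a higher first ionization energy than O, contrary to the simple trend — pairing an electron in O's 2p⁴ costs repulsion energy, so O ionizes more easily than half-filled N (2p³).
For reference (kJ/mol): Li 520, N 1402, O 1314, F 1681.
So from lowest to highest: Li < O < N < F.

Li < O < N < F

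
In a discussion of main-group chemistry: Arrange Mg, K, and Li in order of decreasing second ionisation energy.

Li > K > Mg

Consider each +1 ion: Mg⁺ still has 1 valence electron; K⁺ is the bare [Ar] core; Li⁺ is the bare [He] core.
Breaking into a closed-shell core is much more expensive than removing a leftover valence electron — K and Li have the largest IE_2 here.
Tabulated IE_2 (kJ/mol): Mg 1451, K 3052, Li 7298.
Overall IE_2 order: Mg < K < Li.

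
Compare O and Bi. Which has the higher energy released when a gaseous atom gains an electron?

EA tends to increase across a period and decrease down a group, though the pattern is less regular than for IE or radius.
These span different periods and groups, so the two trends combine.
O > Bi: both effects reinforce here, so O is clearly the higher of the two.
Approximate values (kJ/mol): O 141, Bi 91.
So O has the higher energy released when a gaseous atom gains an electron (O > Bi).

O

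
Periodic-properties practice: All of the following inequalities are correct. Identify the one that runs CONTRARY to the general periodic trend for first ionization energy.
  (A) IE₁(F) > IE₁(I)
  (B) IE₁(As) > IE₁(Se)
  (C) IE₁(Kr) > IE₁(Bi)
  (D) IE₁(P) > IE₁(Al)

(B)

The general trend: first ionization energy increases across a period and decreases down a group.
(A) F (period 2, group 17) vs I (period 5, group 17): the stated order agrees with the simple trend.
(B) As (period 4, group 15) vs Se (period 4, group 16): the stated order contradicts the simple trend.
(C) Kr (period 4, group 18) vs Bi (period 6, group 15): the stated order agrees with the simple trend.
(D) P (period 3, group 15) vs Al (period 3, group 13): the stated order agrees with the simple trend.
The exception is (B): Se (4p⁴) ionizes more easily than half-filled As (4p³).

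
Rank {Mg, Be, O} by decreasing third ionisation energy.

The third ionization energy removes an electron from the +2 ion. For each element: Mg²⁺ is the bare [Ne] core; Be²⁺ is the bare [He] core; O²⁺ still has 4 valence electrons.
Breaking into a closed-shell core is much more expensive than removing a leftover valence electron — Mg and Be have the largest IE_3 here.
The numbers (kJ/mol): Mg 7733, Be 14849, O 5300.
Hence IE_3: O < Mg < Be.

Be > Mg > O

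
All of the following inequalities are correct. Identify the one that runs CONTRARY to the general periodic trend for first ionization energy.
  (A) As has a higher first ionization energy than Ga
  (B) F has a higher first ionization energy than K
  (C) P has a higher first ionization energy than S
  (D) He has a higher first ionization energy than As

(C)

The general trend: first ionization energy increases across a period and decreases down a group.
(A) As (period 4, group 15) vs Ga (period 4, group 13): the stated order agrees with the simple trend.
(B) F (period 2, group 17) vs K (period 4, group 1): the stated order agrees with the simple trend.
(C) P (period 3, group 15) vs S (period 3, group 16): the stated order contradicts the simple trend.
(D) He (period 1, group 18) vs As (period 4, group 15): the stated order agrees with the simple trend.
The exception is (C): S (3p⁴) ionizes more easily than half-filled P (3p³) because the paired 3p electron in S is pushed out by e⁻–e⁻ repulsion.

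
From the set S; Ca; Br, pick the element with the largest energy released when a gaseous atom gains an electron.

S is in period 3, group 16; Ca is in period 4, group 2; Br is in period 4, group 17.
EA tends to increase across a period and decrease down a group, though the pattern is less regular than for IE or radius.
Here both period and group differ, so the two effects have to be weighed against each other.
S > Ca: both effects reinforce here, so S is clearly the higher of the two.
Br > S: the two effects oppose for this pair; the across-period effect wins (325 vs 200 kJ/mol).
Tabulated electron affinity (kJ/mol): S 200, Ca 2, Br 325.
The largest energy released when a gaseous atom gains an electron among these belongs to Br.

Br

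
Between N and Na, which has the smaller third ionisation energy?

N

IE_3 is the cost of taking one more electron from the +2 cation: N²⁺ still has 3 valence electrons; Na²⁺ is already 1 electron into the core.
Breaking into a closed-shell core is much more expensive than removing a leftover valence electron — Na has the largest IE_3 here.
Approximate IE_3 values (kJ/mol): N 4578, Na 6910.
Putting it together, IE_3: N < Na.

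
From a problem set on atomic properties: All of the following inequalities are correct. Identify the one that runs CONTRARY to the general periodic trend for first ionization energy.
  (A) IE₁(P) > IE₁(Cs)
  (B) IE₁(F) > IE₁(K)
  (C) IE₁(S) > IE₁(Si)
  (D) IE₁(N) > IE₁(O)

(D)

The general trend: first ionization energy increases across a period and decreases down a group.
(A) P (period 3, group 15) vs Cs (period 6, group 1): the stated order agrees with the simple trend.
(B) F (period 2, group 17) vs K (period 4, group 1): the stated order agrees with the simple trend.
(C) S (period 3, group 16) vs Si (period 3, group 14): the stated order agrees with the simple trend.
(D) N (period 2, group 15) vs O (period 2, group 16): the stated order contradicts the simple trend.
The exception is (D): pairing an electron in O's 2p⁴ costs repulsion energy, so O ionizes more easily than half-filled N (2p³).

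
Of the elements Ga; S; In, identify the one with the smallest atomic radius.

S

Atomic radius shrinks across a period as nuclear charge pulls the same shell inward, and grows down a group as new shells are added.
Here both period and group differ, so the two effects have to be weighed against each other.
Ga > S: relative to S, both the across-period and down-group shifts push Ga's atomic radius up.
In > Ga: they share group 13; the group trend gives In the larger value.
For reference (pm): S 103, Ga 124, In 142.
The smallest atomic radius among these belongs to S.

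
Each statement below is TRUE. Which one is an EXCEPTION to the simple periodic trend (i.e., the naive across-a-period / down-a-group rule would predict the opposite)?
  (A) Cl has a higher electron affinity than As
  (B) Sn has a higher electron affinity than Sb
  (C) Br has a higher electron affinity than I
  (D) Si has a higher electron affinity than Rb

(B)

The general trend: electron affinity increases across a period and decreases down a group.
(A) Cl (period 3, group 17) vs As (period 4, group 15): the stated order agrees with the simple trend.
(B) Sn (period 5, group 14) vs Sb (period 5, group 15): the stated order contradicts the simple trend.
(C) Br (period 4, group 17) vs I (period 5, group 17): the stated order agrees with the simple trend.
(D) Si (period 3, group 14) vs Rb (period 5, group 1): the stated order agrees with the simple trend.
The exception is (B): adding an electron to Sb's half-filled 5p³ is unfavourable, so Sn has the more exothermic EA.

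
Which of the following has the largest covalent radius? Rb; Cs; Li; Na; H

Radius decreases left→right (rising Z_eff, same n) and increases top→bottom (higher n).
All are in group 1, so atomic radius increases down the group.
The largest covalent radius among these belongs to Cs.

Cs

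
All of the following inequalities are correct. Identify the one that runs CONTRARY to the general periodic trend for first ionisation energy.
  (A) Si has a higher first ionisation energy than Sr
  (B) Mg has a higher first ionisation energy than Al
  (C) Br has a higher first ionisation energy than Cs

(B)

The general trend: first ionisation energy increases across a period and decreases down a group.
(A) Si (period 3, group 14) vs Sr (period 5, group 2): the stated order agrees with the simple trend.
(B) Mg (period 3, group 2) vs Al (period 3, group 13): the stated order contradicts the simple trend.
(C) Br (period 4, group 17) vs Cs (period 6, group 1): the stated order agrees with the simple trend.
The exception is (B): Al's single 3p electron is easier to remove than one from Mg's filled 3s².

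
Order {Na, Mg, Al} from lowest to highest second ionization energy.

Mg < Al < Na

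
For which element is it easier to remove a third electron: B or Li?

Consider each +2 ion: B²⁺ still has 1 valence electron; Li²⁺ is already 1 electron into the core.
Breaking into a closed-shell core is much more expensive than removing a leftover valence electron — Li has the largest IE_3 here.
Approximate IE_3 values (kJ/mol): B 3660, Li 11815.
Hence IE_3: B < Li.

B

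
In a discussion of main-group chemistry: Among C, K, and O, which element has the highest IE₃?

O

After 2 electrons have been removed, what remains? C²⁺ still has 2 valence electrons; K²⁺ is already 1 electron into the core; O²⁺ still has 4 valence electrons.
Usually core removal costs more than valence removal, but here the competition is close: a tightly held n=2 valence electron can cost more to remove than an n=3 core electron, so the actual values have to decide it.
Valence configurations: C²⁺ [He]2s², O²⁺ [He]2s²2p².
Approximate IE_3 values (kJ/mol): C 4620, K 4420, O 5300.
Overall IE_3 order: K < C < O.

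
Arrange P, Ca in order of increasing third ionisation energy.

P < Ca

The third ionization energy removes an electron from the +2 ion. For each element: P²⁺ still has 3 valence electrons; Ca²⁺ is the bare [Ar] core.
Pulling an electron out of a noble-gas core costs far more than removing a remaining valence electron, so Ca sits at the high end of IE_3.
Tabulated IE_3 (kJ/mol): P 2914, Ca 4912.
Hence IE_3: P < Ca.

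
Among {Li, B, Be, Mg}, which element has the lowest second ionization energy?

The second ionization energy removes an electron from the +1 ion. For each element: Li⁺ is the bare [He] core; B⁺ still has 2 valence electrons; Be⁺ still has 1 valence electron; Mg⁺ still has 1 valence electron.
Breaking into a closed-shell core is much more expensive than removing a leftover valence electron — Li has the largest IE_2 here.
Valence configurations: B⁺ [He]2s², Be⁺ [He]2s¹, Mg⁺ [Ne]3s¹.
The numbers (kJ/mol): Li 7298, B 2427, Be 1757, Mg 1451.
Putting it together, IE_2: Mg < Be < B < Li.

Mg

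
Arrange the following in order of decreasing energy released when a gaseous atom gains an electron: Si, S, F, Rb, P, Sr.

F, S, Si, P, Rb, Sr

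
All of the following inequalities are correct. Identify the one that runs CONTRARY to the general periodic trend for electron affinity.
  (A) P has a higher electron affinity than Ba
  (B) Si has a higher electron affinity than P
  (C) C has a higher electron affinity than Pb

(B)

The general trend: electron affinity increases across a period and decreases down a group.
(A) P (period 3, group 15) vs Ba (period 6, group 2): the stated order agrees with the simple trend.
(B) Si (period 3, group 14) vs P (period 3, group 15): the stated order contradicts the simple trend.
(C) C (period 2, group 14) vs Pb (period 6, group 14): the stated order agrees with the simple trend.
The exception is (B): adding an electron to P's half-filled 3p³ is unfavourable, so Si (3p²) has the more exothermic EA.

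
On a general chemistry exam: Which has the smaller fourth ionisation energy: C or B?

C

After 3 electrons have been removed, what remains? C³⁺ still has 1 valence electron; B³⁺ is the bare [He] core.
Breaking into a closed-shell core is much more expensive than removing a leftover valence electron — B has the largest IE_4 here.
Approximate IE_4 values (kJ/mol): C 6223, B 25026.
Overall IE_4 order: C < B.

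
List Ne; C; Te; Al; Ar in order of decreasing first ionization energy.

Ne, Ar, C, Te, Al

C is in period 2, group 14; Ne is in period 2, group 18; Al is in period 3, group 13; Ar is in period 3, group 18; Te is in period 5, group 16.
Removing the outermost electron gets harder across a period and easier down a group.
Here both period and group differ, so the two effects have to be weighed against each other.
Te > Al: the two effects oppose for this pair; the across-period effect wins (869 vs 578 kJ/mol).
C > Te: the two effects oppose for this pair; the down-group effect wins (1086 vs 869 kJ/mol).
Ar > C: period and group pull opposite ways; the across-period shift dominates (1521 vs 1086 kJ/mol).
Ne > Ar: they share group 18; the group trend gives Ne the larger value.
For reference (kJ/mol): C 1086, Ne 2081, Al 578, Ar 1521, Te 869.
So from highest to lowest: Ne > Ar > C > Te > Al.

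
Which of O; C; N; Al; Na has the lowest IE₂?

Al

Consider each +1 ion: O⁺ still has 5 valence electrons; C⁺ still has 3 valence electrons; N⁺ still has 4 valence electrons; Al⁺ still has 2 valence electrons; Na⁺ is the bare [Ne] core.
Breaking into a closed-shell core is much more expensive than removing a leftover valence electron — Na has the largest IE_2 here.
Valence configurations: O⁺ [He]2s²2p³, C⁺ [He]2s²2p¹, N⁺ [He]2s²2p², Al⁺ [Ne]3s².
The numbers (kJ/mol): O 3388, C 2353, N 2856, Al 1817, Na 4562.
So the second ionization energies run Al < C < N < O < Na.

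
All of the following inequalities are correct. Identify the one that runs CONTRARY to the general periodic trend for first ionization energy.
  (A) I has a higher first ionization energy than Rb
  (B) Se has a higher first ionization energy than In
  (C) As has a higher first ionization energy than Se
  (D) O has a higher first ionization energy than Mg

(C)

The general trend: first ionization energy increases across a period and decreases down a group.
(A) I (period 5, group 17) vs Rb (period 5, group 1): the stated order agrees with the simple trend.
(B) Se (period 4, group 16) vs In (period 5, group 13): the stated order agrees with the simple trend.
(C) As (period 4, group 15) vs Se (period 4, group 16): the stated order contradicts the simple trend.
(D) O (period 2, group 16) vs Mg (period 3, group 2): the stated order agrees with the simple trend.
The exception is (C): Se (4p⁴) ionizes more easily than half-filled As (4p³).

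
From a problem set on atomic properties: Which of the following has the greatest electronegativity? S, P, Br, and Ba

Br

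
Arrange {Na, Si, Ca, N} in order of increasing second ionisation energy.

After 1 electron has been removed, what remains? Na⁺ is the bare [Ne] core; Si⁺ still has 3 valence electrons; Ca⁺ still has 1 valence electron; N⁺ still has 4 valence electrons.
Core electrons are held far more tightly than valence electrons, so Na tops the IE_2 order.
Valence configurations: Si⁺ [Ne]3s²3p¹, Ca⁺ [Ar]4s¹, N⁺ [He]2s²2p².
The numbers (kJ/mol): Na 4562, Si 1577, Ca 1145, N 2856.
So the second ionization energies run Ca < Si < N < Na.

Ca < Si < N < Na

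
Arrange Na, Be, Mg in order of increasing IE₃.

IE_3 is the cost of taking one more electron from the +2 cation: Na²⁺ is already 1 electron into the core; Be²⁺ is the bare [He] core; Mg²⁺ is the bare [Ne] core.
All of these are removing an electron from a noble-gas core or deeper; the smaller core (lower principal quantum number) is held far more tightly, and within a period the higher nuclear charge binds the same core more tightly.
The numbers (kJ/mol): Na 6910, Be 14849, Mg 7733.
Putting it together, IE_3: Na < Mg < Be.

Na < Mg < Be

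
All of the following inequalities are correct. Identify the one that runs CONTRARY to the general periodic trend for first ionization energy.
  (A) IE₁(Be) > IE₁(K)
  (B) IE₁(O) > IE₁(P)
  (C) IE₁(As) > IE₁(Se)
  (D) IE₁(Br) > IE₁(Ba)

(C)

The general trend: first ionization energy increases across a period and decreases down a group.
(A) Be (period 2, group 2) vs K (period 4, group 1): the stated order agrees with the simple trend.
(B) O (period 2, group 16) vs P (period 3, group 15): the stated order agrees with the simple trend.
(C) As (period 4, group 15) vs Se (period 4, group 16): the stated order contradicts the simple trend.
(D) Br (period 4, group 17) vs Ba (period 6, group 2): the stated order agrees with the simple trend.
The exception is (C): Se (4p⁴) ionizes more easily than half-filled As (4p³).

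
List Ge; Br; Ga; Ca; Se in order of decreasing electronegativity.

Smaller atoms with higher effective nuclear charge are more electronegative.
All lie in period 4, so electronegativity increases left to right.
So from highest to lowest: Br > Se > Ge > Ga > Ca.

Br > Se > Ge > Ga > Ca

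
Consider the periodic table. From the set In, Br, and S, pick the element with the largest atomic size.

In

Moving right in a period, electrons are added to the same shell under a stronger nuclear pull, so atoms get smaller; moving down, a new shell is opened and atoms get larger.
These span different periods and groups, so the two trends combine.
Br > S: period and group pull opposite ways; the down-group shift dominates (114 vs 103 pm).
In > Br: relative to Br, both the across-period and down-group shifts push In's atomic radius up.
Tabulated atomic radius (pm): S 103, Br 114, In 142.
The largest atomic size among these belongs to In.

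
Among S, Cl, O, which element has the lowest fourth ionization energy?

Consider each +3 ion: S³⁺ still has 3 valence electrons; Cl³⁺ still has 4 valence electrons; O³⁺ still has 3 valence electrons.
All are still removing valence electrons, so compare the +3 ions as you would atoms: IE_4 generally rises across a period (higher Z_eff) and falls down a group (larger shell), subject to the usual subshell exceptions.
Valence configurations: S³⁺ [Ne]3s²3p¹, Cl³⁺ [Ne]3s²3p², O³⁺ [He]2s²2p¹.
Tabulated IE_4 (kJ/mol): S 4556, Cl 5159, O 7469.
So the fourth ionization energies run S < Cl < O.

S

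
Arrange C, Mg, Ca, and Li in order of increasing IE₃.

C < Ca < Mg < Li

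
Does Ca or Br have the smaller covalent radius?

Ca is in period 4, group 2; Br is in period 4, group 17.
Across a period the added protons contract the valence shell; down a group each new principal shell makes the atom larger.
All lie in period 4, so atomic radius increases right to left.
So Br has the smaller covalent radius (Br < Ca).

Br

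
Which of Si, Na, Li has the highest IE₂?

After 1 electron has been removed, what remains? Si⁺ still has 3 valence electrons; Na⁺ is the bare [Ne] core; Li⁺ is the bare [He] core.
Pulling an electron out of a noble-gas core costs far more than removing a remaining valence electron, so Na and Li sit at the high end of IE_2.
Tabulated IE_2 (kJ/mol): Si 1577, Na 4562, Li 7298.
So the second ionization energies run Si < Na < Li.

Li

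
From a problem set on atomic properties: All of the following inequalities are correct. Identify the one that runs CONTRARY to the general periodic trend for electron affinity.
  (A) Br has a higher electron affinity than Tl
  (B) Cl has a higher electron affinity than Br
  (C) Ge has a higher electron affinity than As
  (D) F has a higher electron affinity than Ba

(C)

The general trend: electron affinity increases across a period and decreases down a group.
(A) Br (period 4, group 17) vs Tl (period 6, group 13): the stated order agrees with the simple trend.
(B) Cl (period 3, group 17) vs Br (period 4, group 17): the stated order agrees with the simple trend.
(C) Ge (period 4, group 14) vs As (period 4, group 15): the stated order contradicts the simple trend.
(D) F (period 2, group 17) vs Ba (period 6, group 2): the stated order agrees with the simple trend.
The exception is (C): adding an electron to As's half-filled 4p³ is unfavourable, so Ge (4p²) has the more exothermic EA.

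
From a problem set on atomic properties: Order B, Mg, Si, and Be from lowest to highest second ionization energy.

Mg, Si, Be, B

IE_2 is the cost of taking one more electron from the +1 cation: B⁺ still has 2 valence electrons; Mg⁺ still has 1 valence electron; Si⁺ still has 3 valence electrons; Be⁺ still has 1 valence electron.
All are still removing valence electrons, so compare the +1 ions as you would atoms: IE_2 generally rises across a period (higher Z_eff) and falls down a group (larger shell), subject to the usual subshell exceptions.
Valence configurations: B⁺ [He]2s², Mg⁺ [Ne]3s¹, Si⁺ [Ne]3s²3p¹, Be⁺ [He]2s¹.
Approximate IE_2 values (kJ/mol): B 2427, Mg 1451, Si 1577, Be 1757.
Putting it together, IE_2: Mg < Si < Be < B.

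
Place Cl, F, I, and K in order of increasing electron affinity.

F is in period 2, group 17; Cl is in period 3, group 17; K is in period 4, group 1; I is in period 5, group 17.
Adding an electron releases more energy for atoms nearer the top right (short of the noble gases).
Neither a single period nor a single group — weigh both effects.
I > K: the two effects oppose for this pair; the across-period effect wins (295 vs 48 kJ/mol).
F > I: F sits above I in group 17, so the down-group effect alone puts F higher.
Cl > F: this pair runs against the simple trend — see the exception note.
Note the exception: Cl has a higher electron affinity than F, contrary to the simple trend — F's small 2p subshell makes the incoming electron feel strong e⁻–e⁻ repulsion, so Cl actually releases more energy on gaining an electron.
Approximate values (kJ/mol): F 328, Cl 349, K 48, I 295.
So from lowest to highest: K < I < F < Cl.

K, I, F, Cl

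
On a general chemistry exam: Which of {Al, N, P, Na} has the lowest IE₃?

Al

The third ionization energy removes an electron from the +2 ion. For each element: Al²⁺ still has 1 valence electron; N²⁺ still has 3 valence electrons; P²⁺ still has 3 valence electrons; Na²⁺ is already 1 electron into the core.
Pulling an electron out of a noble-gas core costs far more than removing a remaining valence electron, so Na sits at the high end of IE_3.
Valence configurations: Al²⁺ [Ne]3s¹, N²⁺ [He]2s²2p¹, P²⁺ [Ne]3s²3p¹.
Approximate IE_3 values (kJ/mol): Al 2745, N 4578, P 2914, Na 6910.
So the third ionization energies run Al < P < N < Na.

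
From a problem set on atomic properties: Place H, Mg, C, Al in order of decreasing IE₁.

H, C, Mg, Al

Removing the outermost electron gets harder across a period and easier down a group.
Here both period and group differ, so the two effects have to be weighed against each other.
Mg > Al: this pair runs against the simple trend — see the exception note.
C > Mg: both effects reinforce here, so C is clearly the higher of the two.
H > C: period and group pull opposite ways; the down-group shift dominates (1312 vs 1086 kJ/mol).
Note the exception: Mg has a higher first ionization energy than Al, contrary to the simple trend — Al's single 3p electron is easier to remove than one from Mg's filled 3s².
Tabulated first ionization energy (kJ/mol): H 1312, C 1086, Mg 738, Al 578.
So from highest to lowest: H > C > Mg > Al.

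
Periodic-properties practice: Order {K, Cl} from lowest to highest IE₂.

The second ionization energy removes an electron from the +1 ion. For each element: K⁺ is the bare [Ar] core; Cl⁺ still has 6 valence electrons.
Breaking into a closed-shell core is much more expensive than removing a leftover valence electron — K has the largest IE_2 here.
Tabulated IE_2 (kJ/mol): K 3052, Cl 2298.
Putting it together, IE_2: Cl < K.

Cl < K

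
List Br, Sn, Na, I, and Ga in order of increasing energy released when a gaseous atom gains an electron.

Ga < Na < Sn < I < Br

Na is in period 3, group 1; Ga is in period 4, group 13; Br is in period 4, group 17; Sn is in period 5, group 14; I is in period 5, group 17.
Atoms with high Z_eff and room in the valence shell (especially the halogens) have the most exothermic electron affinities.
Neither a single period nor a single group — weigh both effects.
Na > Ga: the two effects oppose for this pair; the down-group effect wins (53 vs 29 kJ/mol).
Sn > Na: period and group pull opposite ways; the across-period shift dominates (107 vs 53 kJ/mol).
I > Sn: both are in period 5; the period trend gives I the larger value.
Br > I: they share group 17; the group trend gives Br the larger value.
Approximate values (kJ/mol): Na 53, Ga 29, Br 325, Sn 107, I 295.
So from lowest to highest: Ga < Na < Sn < I < Br.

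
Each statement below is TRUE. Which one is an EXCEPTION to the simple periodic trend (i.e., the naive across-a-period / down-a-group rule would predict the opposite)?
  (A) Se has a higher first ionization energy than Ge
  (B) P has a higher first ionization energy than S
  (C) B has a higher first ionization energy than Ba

(B)

The general trend: first ionization energy increases across a period and decreases down a group.
(A) Se (period 4, group 16) vs Ge (period 4, group 14): the stated order agrees with the simple trend.
(B) P (period 3, group 15) vs S (period 3, group 16): the stated order contradicts the simple trend.
(C) B (period 2, group 13) vs Ba (period 6, group 2): the stated order agrees with the simple trend.
The exception is (B): S (3p⁴) ionizes more easily than half-filled P (3p³) because the paired 3p electron in S is pushed out by e⁻–e⁻ repulsion.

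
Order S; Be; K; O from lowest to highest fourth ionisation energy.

IE_4 is the cost of taking one more electron from the +3 cation: S³⁺ still has 3 valence electrons; Be³⁺ is already 1 electron into the core; K³⁺ is already 2 electrons into the core; O³⁺ still has 3 valence electrons.
Usually core removal costs more than valence removal, but here the competition is close: a tightly held n=2 valence electron can cost more to remove than an n=3 core electron, so the actual values have to decide it.
Valence configurations: S³⁺ [Ne]3s²3p¹, O³⁺ [He]2s²2p¹.
The numbers (kJ/mol): S 4556, Be 21007, K 5877, O 7469.
So the fourth ionization energies run S < K < O < Be.

S < K < O < Be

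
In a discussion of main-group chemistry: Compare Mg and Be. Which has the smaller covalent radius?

Be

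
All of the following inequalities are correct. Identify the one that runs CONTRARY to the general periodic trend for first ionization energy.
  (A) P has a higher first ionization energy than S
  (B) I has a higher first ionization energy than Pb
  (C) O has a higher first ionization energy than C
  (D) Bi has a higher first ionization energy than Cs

(A)

The general trend: first ionization energy increases across a period and decreases down a group.
(A) P (period 3, group 15) vs S (period 3, group 16): the stated order contradicts the simple trend.
(B) I (period 5, group 17) vs Pb (period 6, group 14): the stated order agrees with the simple trend.
(C) O (period 2, group 16) vs C (period 2, group 14): the stated order agrees with the simple trend.
(D) Bi (period 6, group 15) vs Cs (period 6, group 1): the stated order agrees with the simple trend.
The exception is (A): S (3p⁴) ionizes more easily than half-filled P (3p³) because the paired 3p electron in S is pushed out by e⁻–e⁻ repulsion.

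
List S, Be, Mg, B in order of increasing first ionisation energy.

Removing the outermost electron gets harder across a period and easier down a group.
Neither a single period nor a single group — weigh both effects.
B > Mg: relative to Mg, both the across-period and down-group shifts push B's first ionization energy up.
Be > B: this pair runs against the simple trend — see the exception note.
S > Be: the two effects oppose for this pair; the across-period effect wins (1000 vs 900 kJ/mol).
Note the exception: Be has a higher first ionization energy than B, contrary to the simple trend — removing B's lone 2p electron is easier than breaking Be's filled 2s².
Tabulated first ionization energy (kJ/mol): Be 900, B 801, Mg 738, S 1000.
So from lowest to highest: Mg < B < Be < S.

Mg, B, Be, S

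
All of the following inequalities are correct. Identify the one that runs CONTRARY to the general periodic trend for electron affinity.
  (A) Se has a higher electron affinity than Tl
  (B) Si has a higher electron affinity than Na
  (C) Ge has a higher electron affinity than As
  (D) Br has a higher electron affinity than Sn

(C)

The general trend: electron affinity increases across a period and decreases down a group.
(A) Se (period 4, group 16) vs Tl (period 6, group 13): the stated order agrees with the simple trend.
(B) Si (period 3, group 14) vs Na (period 3, group 1): the stated order agrees with the simple trend.
(C) Ge (period 4, group 14) vs As (period 4, group 15): the stated order contradicts the simple trend.
(D) Br (period 4, group 17) vs Sn (period 5, group 14): the stated order agrees with the simple trend.
The exception is (C): adding an electron to As's half-filled 4p³ is unfavourable, so Ge (4p²) has the more exothermic EA.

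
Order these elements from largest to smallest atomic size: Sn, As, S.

S is in period 3, group 16; As is in period 4, group 15; Sn is in period 5, group 14.
Across a period the added protons contract the valence shell; down a group each new principal shell makes the atom larger.
Neither a single period nor a single group — weigh both effects.
As > S: both effects reinforce here, so As is clearly the larger of the two.
Sn > As: both effects reinforce here, so Sn is clearly the larger of the two.
For reference (pm): S 103, As 121, Sn 140.
So from largest to smallest: Sn > As > S.

Sn > As > S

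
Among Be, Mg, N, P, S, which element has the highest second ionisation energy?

Consider each +1 ion: Be⁺ still has 1 valence electron; Mg⁺ still has 1 valence electron; N⁺ still has 4 valence electrons; P⁺ still has 4 valence electrons; S⁺ still has 5 valence electrons.
All are still removing valence electrons, so compare the +1 ions as you would atoms: IE_2 generally rises across a period (higher Z_eff) and falls down a group (larger shell), subject to the usual subshell exceptions.
Valence configurations: Be⁺ [He]2s¹, Mg⁺ [Ne]3s¹, N⁺ [He]2s²2p², P⁺ [Ne]3s²3p², S⁺ [Ne]3s²3p³.
The numbers (kJ/mol): Be 1757, Mg 1451, N 2856, P 1907, S 2252.
Overall IE_2 order: Mg < Be < P < S < N.

N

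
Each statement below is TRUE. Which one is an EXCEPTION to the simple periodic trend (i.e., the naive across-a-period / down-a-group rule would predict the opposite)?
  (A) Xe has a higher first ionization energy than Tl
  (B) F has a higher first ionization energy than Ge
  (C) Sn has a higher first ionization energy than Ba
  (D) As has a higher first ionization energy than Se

(D)

The general trend: first ionization energy increases across a period and decreases down a group.
(A) Xe (period 5, group 18) vs Tl (period 6, group 13): the stated order agrees with the simple trend.
(B) F (period 2, group 17) vs Ge (period 4, group 14): the stated order agrees with the simple trend.
(C) Sn (period 5, group 14) vs Ba (period 6, group 2): the stated order agrees with the simple trend.
(D) As (period 4, group 15) vs Se (period 4, group 16): the stated order contradicts the simple trend.
The exception is (D): Se (4p⁴) ionizes more easily than half-filled As (4p³).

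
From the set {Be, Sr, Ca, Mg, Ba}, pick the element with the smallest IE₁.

Ba

Be is in period 2, group 2; Mg is in period 3, group 2; Ca is in period 4, group 2; Sr is in period 5, group 2; Ba is in period 6, group 2.
IE₁ increases left→right with effective nuclear charge and decreases top→bottom as the valence shell moves farther out.
All are in group 2, so first ionization energy increases up the group.
The smallest IE₁ among these belongs to Ba.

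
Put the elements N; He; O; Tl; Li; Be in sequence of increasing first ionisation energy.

Li, Tl, Be, O, N, He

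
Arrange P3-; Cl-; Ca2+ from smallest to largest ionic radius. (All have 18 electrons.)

Ca2+, Cl-, P3-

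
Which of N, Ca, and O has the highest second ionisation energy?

O

IE_2 is the cost of taking one more electron from the +1 cation: N⁺ still has 4 valence electrons; Ca⁺ still has 1 valence electron; O⁺ still has 5 valence electrons.
All are still removing valence electrons, so compare the +1 ions as you would atoms: IE_2 generally rises across a period (higher Z_eff) and falls down a group (larger shell), subject to the usual subshell exceptions.
Valence configurations: N⁺ [He]2s²2p², Ca⁺ [Ar]4s¹, O⁺ [He]2s²2p³.
The numbers (kJ/mol): N 2856, Ca 1145, O 3388.
So the second ionization energies run Ca < N < O.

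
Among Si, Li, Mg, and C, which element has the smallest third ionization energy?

The third ionization energy removes an electron from the +2 ion. For each element: Si²⁺ still has 2 valence electrons; Li²⁺ is already 1 electron into the core; Mg²⁺ is the bare [Ne] core; C²⁺ still has 2 valence electrons.
Breaking into a closed-shell core is much more expensive than removing a leftover valence electron — Mg and Li have the largest IE_3 here.
Valence configurations: Si²⁺ [Ne]3s², C²⁺ [He]2s².
The numbers (kJ/mol): Si 3232, Li 11815, Mg 7733, C 4620.
Hence IE_3: Si < C < Mg < Li.

Si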